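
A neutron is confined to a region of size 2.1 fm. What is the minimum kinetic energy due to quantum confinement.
1.175 MeV

Using the uncertainty principle:

1. Position uncertainty: Δx ≈ 2.100e-15 m
2. Minimum momentum uncertainty: Δp = ℏ/(2Δx) = 2.511e-20 kg·m/s
3. Minimum kinetic energy:
   KE = (Δp)²/(2m) = (2.511e-20)²/(2 × 1.675e-27 kg)
   KE = 1.882e-13 J = 1.175 MeV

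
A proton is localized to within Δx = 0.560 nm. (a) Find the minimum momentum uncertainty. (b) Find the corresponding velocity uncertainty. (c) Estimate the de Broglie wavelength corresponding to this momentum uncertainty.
(a) Δp_min = 9.416 × 10^-26 kg·m/s
(b) Δv_min = 56.294 m/s
(c) λ_dB = 7.037 nm

Step-by-step:

(a) From the uncertainty principle:
Δp_min = ℏ/(2Δx) = (1.055e-34 J·s)/(2 × 5.600e-10 m) = 9.416e-26 kg·m/s

(b) The velocity uncertainty:
Δv = Δp/m = (9.416e-26 kg·m/s)/(1.673e-27 kg) = 5.629e+01 m/s = 56.294 m/s

(c) The de Broglie wavelength for this momentum:
λ = h/p = (6.626e-34 J·s)/(9.416e-26 kg·m/s) = 7.037e-09 m = 7.037 nm

Note: The de Broglie wavelength is comparable to the localization size, as expected from wave-particle duality.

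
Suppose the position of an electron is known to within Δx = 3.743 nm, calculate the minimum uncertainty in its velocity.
15.465 km/s

Using the Heisenberg uncertainty principle and Δp = mΔv:
ΔxΔp ≥ ℏ/2
Δx(mΔv) ≥ ℏ/2

The minimum uncertainty in velocity is:
Δv_min = ℏ/(2mΔx)
Δv_min = (1.055e-34 J·s) / (2 × 9.109e-31 kg × 3.743e-09 m)
Δv_min = 1.546e+04 m/s = 15.465 km/s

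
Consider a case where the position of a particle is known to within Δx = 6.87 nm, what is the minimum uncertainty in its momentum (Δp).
7.675 × 10^-27 kg·m/s

Using the Heisenberg uncertainty principle:
ΔxΔp ≥ ℏ/2

The minimum uncertainty in momentum is:
Δp_min = ℏ/(2Δx)
Δp_min = (1.055e-34 J·s) / (2 × 6.870e-09 m)
Δp_min = 7.675e-27 kg·m/s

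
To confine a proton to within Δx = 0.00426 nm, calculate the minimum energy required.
285.848 meV

Localizing a particle requires giving it sufficient momentum uncertainty:

1. From uncertainty principle: Δp ≥ ℏ/(2Δx)
   Δp_min = (1.055e-34 J·s) / (2 × 4.260e-12 m)
   Δp_min = 1.238e-23 kg·m/s

2. This momentum uncertainty corresponds to kinetic energy:
   KE ≈ (Δp)²/(2m) = (1.238e-23)²/(2 × 1.673e-27 kg)
   KE = 4.580e-20 J = 285.848 meV

Tighter localization requires more energy.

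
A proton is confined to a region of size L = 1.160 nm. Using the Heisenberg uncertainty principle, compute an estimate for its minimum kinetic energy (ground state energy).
3.855 μeV

Using the uncertainty principle to estimate ground state energy:

1. The position uncertainty is approximately the confinement size:
   Δx ≈ L = 1.160e-09 m

2. From ΔxΔp ≥ ℏ/2, the minimum momentum uncertainty is:
   Δp ≈ ℏ/(2L) = 4.546e-26 kg·m/s

3. The kinetic energy is approximately:
   KE ≈ (Δp)²/(2m) = (4.546e-26)²/(2 × 1.673e-27 kg)
   KE ≈ 6.177e-25 J = 3.855 μeV

This is an order-of-magnitude estimate of the ground state energy.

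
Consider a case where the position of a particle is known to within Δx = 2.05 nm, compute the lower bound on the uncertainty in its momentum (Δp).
2.572 × 10^-26 kg·m/s

Using the Heisenberg uncertainty principle:
ΔxΔp ≥ ℏ/2

The minimum uncertainty in momentum is:
Δp_min = ℏ/(2Δx)
Δp_min = (1.055e-34 J·s) / (2 × 2.050e-09 m)
Δp_min = 2.572e-26 kg·m/s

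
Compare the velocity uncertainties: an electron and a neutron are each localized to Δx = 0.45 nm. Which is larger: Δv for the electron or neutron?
The electron has the larger minimum velocity uncertainty, by a ratio of 1838.7.

For both particles, Δp_min = ℏ/(2Δx) = 1.172e-25 kg·m/s (same for both).

The velocity uncertainty is Δv = Δp/m:
- electron: Δv = 1.172e-25 / 9.109e-31 = 1.286e+05 m/s = 128.631 km/s
- neutron: Δv = 1.172e-25 / 1.675e-27 = 6.996e+01 m/s = 69.958 m/s

Ratio: 1.286e+05 / 6.996e+01 = 1838.7

The lighter particle has larger velocity uncertainty because Δv ∝ 1/m.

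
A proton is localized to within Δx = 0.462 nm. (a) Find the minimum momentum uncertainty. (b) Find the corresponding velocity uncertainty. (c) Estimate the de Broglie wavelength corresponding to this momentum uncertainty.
(a) Δp_min = 1.141 × 10^-25 kg·m/s
(b) Δv_min = 68.235 m/s
(c) λ_dB = 5.806 nm

Step-by-step:

(a) From the uncertainty principle:
Δp_min = ℏ/(2Δx) = (1.055e-34 J·s)/(2 × 4.620e-10 m) = 1.141e-25 kg·m/s

(b) The velocity uncertainty:
Δv = Δp/m = (1.141e-25 kg·m/s)/(1.673e-27 kg) = 6.823e+01 m/s = 68.235 m/s

(c) The de Broglie wavelength for this momentum:
λ = h/p = (6.626e-34 J·s)/(1.141e-25 kg·m/s) = 5.806e-09 m = 5.806 nm

Note: The de Broglie wavelength is comparable to the localization size, as expected from wave-particle duality.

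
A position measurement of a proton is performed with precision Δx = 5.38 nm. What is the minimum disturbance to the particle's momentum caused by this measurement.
9.801 × 10^-27 kg·m/s

The uncertainty principle implies that measuring position disturbs momentum:
ΔxΔp ≥ ℏ/2

When we measure position with precision Δx, we necessarily introduce a momentum uncertainty:
Δp ≥ ℏ/(2Δx)
Δp_min = (1.055e-34 J·s) / (2 × 5.380e-09 m)
Δp_min = 9.801e-27 kg·m/s

The more precisely we measure position, the greater the momentum disturbance.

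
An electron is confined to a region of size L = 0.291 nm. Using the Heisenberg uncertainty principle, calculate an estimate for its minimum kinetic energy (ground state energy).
112.480 meV

Using the uncertainty principle to estimate ground state energy:

1. The position uncertainty is approximately the confinement size:
   Δx ≈ L = 2.910e-10 m

2. From ΔxΔp ≥ ℏ/2, the minimum momentum uncertainty is:
   Δp ≈ ℏ/(2L) = 1.812e-25 kg·m/s

3. The kinetic energy is approximately:
   KE ≈ (Δp)²/(2m) = (1.812e-25)²/(2 × 9.109e-31 kg)
   KE ≈ 1.802e-20 J = 112.480 meV

This is an order-of-magnitude estimate of the ground state energy.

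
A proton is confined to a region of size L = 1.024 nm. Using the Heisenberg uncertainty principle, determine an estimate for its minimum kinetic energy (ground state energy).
4.947 μeV

Using the uncertainty principle to estimate ground state energy:

1. The position uncertainty is approximately the confinement size:
   Δx ≈ L = 1.024e-09 m

2. From ΔxΔp ≥ ℏ/2, the minimum momentum uncertainty is:
   Δp ≈ ℏ/(2L) = 5.149e-26 kg·m/s

3. The kinetic energy is approximately:
   KE ≈ (Δp)²/(2m) = (5.149e-26)²/(2 × 1.673e-27 kg)
   KE ≈ 7.926e-25 J = 4.947 μeV

This is an order-of-magnitude estimate of the ground state energy.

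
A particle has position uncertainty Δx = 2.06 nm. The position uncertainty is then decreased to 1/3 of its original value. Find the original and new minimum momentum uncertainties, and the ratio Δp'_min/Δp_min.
Original Δp_min = 2.560 × 10^-26 kg·m/s; new Δp'_min = 7.679 × 10^-26 kg·m/s; ratio Δp'_min/Δp_min = 3.

From the uncertainty principle ΔxΔp ≥ ℏ/2, the minimum momentum uncertainty is Δp_min = ℏ/(2Δx).

Original (Δx = 2.06 nm = 2.060e-09 m):
Δp_min = (1.055e-34 J·s)/(2 × 2.060e-09 m) = 2.560e-26 kg·m/s

When Δx → (1/3)Δx:
Δp'_min = ℏ/(2 × (1/3)Δx) = 3 × ℏ/(2Δx) = 3 × Δp_min
Δp'_min = 3 × 2.560e-26 kg·m/s = 7.679e-26 kg·m/s

Since Δp_min ∝ 1/Δx, when Δx is decreased to 1/3 of its original value, Δp_min increases to 3 times its original value.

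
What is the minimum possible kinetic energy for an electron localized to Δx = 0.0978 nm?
995.830 meV

Localizing a particle requires giving it sufficient momentum uncertainty:

1. From uncertainty principle: Δp ≥ ℏ/(2Δx)
   Δp_min = (1.055e-34 J·s) / (2 × 9.780e-11 m)
   Δp_min = 5.391e-25 kg·m/s

2. This momentum uncertainty corresponds to kinetic energy:
   KE ≈ (Δp)²/(2m) = (5.391e-25)²/(2 × 9.109e-31 kg)
   KE = 1.595e-19 J = 995.830 meV

Tighter localization requires more energy.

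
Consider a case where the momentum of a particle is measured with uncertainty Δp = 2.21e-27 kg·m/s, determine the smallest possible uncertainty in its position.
23.859 nm

Using the Heisenberg uncertainty principle:
ΔxΔp ≥ ℏ/2

The minimum uncertainty in position is:
Δx_min = ℏ/(2Δp)
Δx_min = (1.055e-34 J·s) / (2 × 2.210e-27 kg·m/s)
Δx_min = 2.386e-08 m = 23.859 nm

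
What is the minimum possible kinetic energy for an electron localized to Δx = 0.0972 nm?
1.008 eV

Localizing a particle requires giving it sufficient momentum uncertainty:

1. From uncertainty principle: Δp ≥ ℏ/(2Δx)
   Δp_min = (1.055e-34 J·s) / (2 × 9.720e-11 m)
   Δp_min = 5.425e-25 kg·m/s

2. This momentum uncertainty corresponds to kinetic energy:
   KE ≈ (Δp)²/(2m) = (5.425e-25)²/(2 × 9.109e-31 kg)
   KE = 1.615e-19 J = 1.008 eV

Tighter localization requires more energy.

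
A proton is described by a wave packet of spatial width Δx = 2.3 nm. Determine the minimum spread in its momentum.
2.293 × 10^-26 kg·m/s

For a wave packet, the spatial width Δx and momentum spread Δp are related by the uncertainty principle:
ΔxΔp ≥ ℏ/2

The minimum momentum spread is:
Δp_min = ℏ/(2Δx)
Δp_min = (1.055e-34 J·s) / (2 × 2.300e-09 m)
Δp_min = 2.293e-26 kg·m/s

A wave packet cannot have both a well-defined position and well-defined momentum.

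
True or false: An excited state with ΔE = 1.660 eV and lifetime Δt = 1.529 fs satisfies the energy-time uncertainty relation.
Yes, it satisfies the uncertainty relation.

Calculate the product ΔEΔt:
ΔE = 1.660 eV = 2.660e-19 J
ΔEΔt = (2.660e-19 J) × (1.529e-15 s)
ΔEΔt = 4.067e-34 J·s

Compare to the minimum allowed value ℏ/2:
ℏ/2 = 5.273e-35 J·s

Since ΔEΔt = 4.067e-34 J·s ≥ 5.273e-35 J·s = ℏ/2,
this satisfies the uncertainty relation.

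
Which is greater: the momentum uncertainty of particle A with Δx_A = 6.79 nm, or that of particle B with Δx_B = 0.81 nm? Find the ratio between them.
Particle B has the larger minimum momentum uncertainty, by a factor of 8.38.

For each particle, the minimum momentum uncertainty is Δp_min = ℏ/(2Δx):

Particle A: Δp_A = ℏ/(2×6.790e-09 m) = 7.766e-27 kg·m/s
Particle B: Δp_B = ℏ/(2×8.100e-10 m) = 6.510e-26 kg·m/s

Ratio: Δp_B/Δp_A = 8.38

Since Δp_min ∝ 1/Δx, the particle with smaller position uncertainty (B) has larger momentum uncertainty.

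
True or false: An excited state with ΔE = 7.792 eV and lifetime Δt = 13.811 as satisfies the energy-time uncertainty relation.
No, it violates the uncertainty relation.

Calculate the product ΔEΔt:
ΔE = 7.792 eV = 1.248e-18 J
ΔEΔt = (1.248e-18 J) × (1.381e-17 s)
ΔEΔt = 1.724e-35 J·s

Compare to the minimum allowed value ℏ/2:
ℏ/2 = 5.273e-35 J·s

Since ΔEΔt = 1.724e-35 J·s < 5.273e-35 J·s = ℏ/2,
this violates the uncertainty relation.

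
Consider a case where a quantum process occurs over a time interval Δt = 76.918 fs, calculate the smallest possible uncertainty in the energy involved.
4.279 meV

Using the energy-time uncertainty principle:
ΔEΔt ≥ ℏ/2

The minimum uncertainty in energy is:
ΔE_min = ℏ/(2Δt)
ΔE_min = (1.055e-34 J·s) / (2 × 7.692e-14 s)
ΔE_min = 6.855e-22 J = 4.279 meV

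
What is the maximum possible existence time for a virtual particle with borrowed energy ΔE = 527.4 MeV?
6.240 × 10^-25 s

Using the energy-time uncertainty principle:
ΔEΔt ≥ ℏ/2

For a virtual particle borrowing energy ΔE, the maximum lifetime is:
Δt_max = ℏ/(2ΔE)

Converting energy:
ΔE = 527.4 MeV = 8.450e-11 J

Δt_max = (1.055e-34 J·s) / (2 × 8.450e-11 J)
Δt_max = 6.240e-25 s = 6.240 × 10^-25 s

Virtual particles with higher borrowed energy exist for shorter times.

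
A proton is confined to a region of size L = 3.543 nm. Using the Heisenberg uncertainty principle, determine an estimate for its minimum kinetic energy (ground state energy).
413.249 neV

Using the uncertainty principle to estimate ground state energy:

1. The position uncertainty is approximately the confinement size:
   Δx ≈ L = 3.543e-09 m

2. From ΔxΔp ≥ ℏ/2, the minimum momentum uncertainty is:
   Δp ≈ ℏ/(2L) = 1.488e-26 kg·m/s

3. The kinetic energy is approximately:
   KE ≈ (Δp)²/(2m) = (1.488e-26)²/(2 × 1.673e-27 kg)
   KE ≈ 6.621e-26 J = 413.249 neV

This is an order-of-magnitude estimate of the ground state energy.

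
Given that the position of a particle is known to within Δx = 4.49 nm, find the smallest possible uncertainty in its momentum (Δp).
1.174 × 10^-26 kg·m/s

Using the Heisenberg uncertainty principle:
ΔxΔp ≥ ℏ/2

The minimum uncertainty in momentum is:
Δp_min = ℏ/(2Δx)
Δp_min = (1.055e-34 J·s) / (2 × 4.490e-09 m)
Δp_min = 1.174e-26 kg·m/s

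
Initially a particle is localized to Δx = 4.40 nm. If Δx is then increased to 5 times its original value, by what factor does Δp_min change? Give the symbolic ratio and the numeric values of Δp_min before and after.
Original Δp_min = 1.198 × 10^-26 kg·m/s; new Δp'_min = 2.397 × 10^-27 kg·m/s; ratio Δp'_min/Δp_min = 1/5.

From the uncertainty principle ΔxΔp ≥ ℏ/2, the minimum momentum uncertainty is Δp_min = ℏ/(2Δx).

Original (Δx = 4.40 nm = 4.400e-09 m):
Δp_min = (1.055e-34 J·s)/(2 × 4.400e-09 m) = 1.198e-26 kg·m/s

When Δx → 5Δx:
Δp'_min = ℏ/(2 × 5Δx) = (1/5) × ℏ/(2Δx) = (1/5) × Δp_min
Δp'_min = 1/5 × 1.198e-26 kg·m/s = 2.397e-27 kg·m/s

Since Δp_min ∝ 1/Δx, when Δx is increased to 5 times its original value, Δp_min decreases to 1/5 of its original value.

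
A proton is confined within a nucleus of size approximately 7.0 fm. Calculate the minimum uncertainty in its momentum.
7.533 × 10^-21 kg·m/s

Using the Heisenberg uncertainty principle:
ΔxΔp ≥ ℏ/2

With Δx ≈ L = 7.000e-15 m (the confinement size):
Δp_min = ℏ/(2Δx)
Δp_min = (1.055e-34 J·s) / (2 × 7.000e-15 m)
Δp_min = 7.533e-21 kg·m/s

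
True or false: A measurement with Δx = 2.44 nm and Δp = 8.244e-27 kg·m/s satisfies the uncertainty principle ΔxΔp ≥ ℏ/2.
No, it violates the uncertainty principle (impossible measurement).

Calculate the product ΔxΔp:
ΔxΔp = (2.440e-09 m) × (8.244e-27 kg·m/s)
ΔxΔp = 2.012e-35 J·s

Compare to the minimum allowed value ℏ/2:
ℏ/2 = 5.273e-35 J·s

Since ΔxΔp = 2.012e-35 J·s < 5.273e-35 J·s = ℏ/2,
the measurement violates the uncertainty principle.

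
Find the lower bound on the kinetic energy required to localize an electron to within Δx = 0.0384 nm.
6.460 eV

Localizing a particle requires giving it sufficient momentum uncertainty:

1. From uncertainty principle: Δp ≥ ℏ/(2Δx)
   Δp_min = (1.055e-34 J·s) / (2 × 3.840e-11 m)
   Δp_min = 1.373e-24 kg·m/s

2. This momentum uncertainty corresponds to kinetic energy:
   KE ≈ (Δp)²/(2m) = (1.373e-24)²/(2 × 9.109e-31 kg)
   KE = 1.035e-18 J = 6.460 eV

Tighter localization requires more energy.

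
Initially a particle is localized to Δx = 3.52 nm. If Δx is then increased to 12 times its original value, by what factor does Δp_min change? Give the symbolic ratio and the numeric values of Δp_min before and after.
Original Δp_min = 1.498 × 10^-26 kg·m/s; new Δp'_min = 1.248 × 10^-27 kg·m/s; ratio Δp'_min/Δp_min = 1/12.

From the uncertainty principle ΔxΔp ≥ ℏ/2, the minimum momentum uncertainty is Δp_min = ℏ/(2Δx).

Original (Δx = 3.52 nm = 3.520e-09 m):
Δp_min = (1.055e-34 J·s)/(2 × 3.520e-09 m) = 1.498e-26 kg·m/s

When Δx → 12Δx:
Δp'_min = ℏ/(2 × 12Δx) = (1/12) × ℏ/(2Δx) = (1/12) × Δp_min
Δp'_min = 1/12 × 1.498e-26 kg·m/s = 1.248e-27 kg·m/s

Since Δp_min ∝ 1/Δx, when Δx is increased to 12 times its original value, Δp_min decreases to 1/12 of its original value.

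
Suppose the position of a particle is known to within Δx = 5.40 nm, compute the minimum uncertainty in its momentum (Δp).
9.765 × 10^-27 kg·m/s

Using the Heisenberg uncertainty principle:
ΔxΔp ≥ ℏ/2

The minimum uncertainty in momentum is:
Δp_min = ℏ/(2Δx)
Δp_min = (1.055e-34 J·s) / (2 × 5.400e-09 m)
Δp_min = 9.765e-27 kg·m/s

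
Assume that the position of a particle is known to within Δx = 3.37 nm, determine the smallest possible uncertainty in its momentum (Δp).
1.565 × 10^-26 kg·m/s

Using the Heisenberg uncertainty principle:
ΔxΔp ≥ ℏ/2

The minimum uncertainty in momentum is:
Δp_min = ℏ/(2Δx)
Δp_min = (1.055e-34 J·s) / (2 × 3.370e-09 m)
Δp_min = 1.565e-26 kg·m/s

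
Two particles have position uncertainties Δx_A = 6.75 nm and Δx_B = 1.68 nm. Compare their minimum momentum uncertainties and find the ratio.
Particle B has the larger minimum momentum uncertainty, by a factor of 4.02.

For each particle, the minimum momentum uncertainty is Δp_min = ℏ/(2Δx):

Particle A: Δp_A = ℏ/(2×6.750e-09 m) = 7.812e-27 kg·m/s
Particle B: Δp_B = ℏ/(2×1.680e-09 m) = 3.139e-26 kg·m/s

Ratio: Δp_B/Δp_A = 4.02

Since Δp_min ∝ 1/Δx, the particle with smaller position uncertainty (B) has larger momentum uncertainty.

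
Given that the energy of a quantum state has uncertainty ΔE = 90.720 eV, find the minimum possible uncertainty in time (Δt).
3.628 as

Using the energy-time uncertainty principle:
ΔEΔt ≥ ℏ/2

The minimum uncertainty in time is:
Δt_min = ℏ/(2ΔE)
Δt_min = (1.055e-34 J·s) / (2 × 1.453e-17 J)
Δt_min = 3.628e-18 s = 3.628 as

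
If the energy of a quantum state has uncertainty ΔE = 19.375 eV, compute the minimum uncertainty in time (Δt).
16.986 as

Using the energy-time uncertainty principle:
ΔEΔt ≥ ℏ/2

The minimum uncertainty in time is:
Δt_min = ℏ/(2ΔE)
Δt_min = (1.055e-34 J·s) / (2 × 3.104e-18 J)
Δt_min = 1.699e-17 s = 16.986 as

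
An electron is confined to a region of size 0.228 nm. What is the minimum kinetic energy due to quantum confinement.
183.229 meV

Using the uncertainty principle:

1. Position uncertainty: Δx ≈ 2.280e-10 m
2. Minimum momentum uncertainty: Δp = ℏ/(2Δx) = 2.313e-25 kg·m/s
3. Minimum kinetic energy:
   KE = (Δp)²/(2m) = (2.313e-25)²/(2 × 9.109e-31 kg)
   KE = 2.936e-20 J = 183.229 meV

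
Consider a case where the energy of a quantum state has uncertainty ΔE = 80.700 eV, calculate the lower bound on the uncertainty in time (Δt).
4.078 as

Using the energy-time uncertainty principle:
ΔEΔt ≥ ℏ/2

The minimum uncertainty in time is:
Δt_min = ℏ/(2ΔE)
Δt_min = (1.055e-34 J·s) / (2 × 1.293e-17 J)
Δt_min = 4.078e-18 s = 4.078 as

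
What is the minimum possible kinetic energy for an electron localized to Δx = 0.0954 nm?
1.047 eV

Localizing a particle requires giving it sufficient momentum uncertainty:

1. From uncertainty principle: Δp ≥ ℏ/(2Δx)
   Δp_min = (1.055e-34 J·s) / (2 × 9.540e-11 m)
   Δp_min = 5.527e-25 kg·m/s

2. This momentum uncertainty corresponds to kinetic energy:
   KE ≈ (Δp)²/(2m) = (5.527e-25)²/(2 × 9.109e-31 kg)
   KE = 1.677e-19 J = 1.047 eV

Tighter localization requires more energy.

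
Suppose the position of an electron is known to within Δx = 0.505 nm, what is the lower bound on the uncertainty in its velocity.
114.621 km/s

Using the Heisenberg uncertainty principle and Δp = mΔv:
ΔxΔp ≥ ℏ/2
Δx(mΔv) ≥ ℏ/2

The minimum uncertainty in velocity is:
Δv_min = ℏ/(2mΔx)
Δv_min = (1.055e-34 J·s) / (2 × 9.109e-31 kg × 5.050e-10 m)
Δv_min = 1.146e+05 m/s = 114.621 km/s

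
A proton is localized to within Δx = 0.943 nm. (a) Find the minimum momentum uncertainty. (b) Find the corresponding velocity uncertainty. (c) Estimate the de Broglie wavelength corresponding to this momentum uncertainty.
(a) Δp_min = 5.592 × 10^-26 kg·m/s
(b) Δv_min = 33.430 m/s
(c) λ_dB = 11.850 nm

Step-by-step:

(a) From the uncertainty principle:
Δp_min = ℏ/(2Δx) = (1.055e-34 J·s)/(2 × 9.430e-10 m) = 5.592e-26 kg·m/s

(b) The velocity uncertainty:
Δv = Δp/m = (5.592e-26 kg·m/s)/(1.673e-27 kg) = 3.343e+01 m/s = 33.430 m/s

(c) The de Broglie wavelength for this momentum:
λ = h/p = (6.626e-34 J·s)/(5.592e-26 kg·m/s) = 1.185e-08 m = 11.850 nm

Note: The de Broglie wavelength is comparable to the localization size, as expected from wave-particle duality.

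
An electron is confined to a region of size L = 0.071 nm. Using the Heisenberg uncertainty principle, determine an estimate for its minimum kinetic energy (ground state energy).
1.889 eV

Using the uncertainty principle to estimate ground state energy:

1. The position uncertainty is approximately the confinement size:
   Δx ≈ L = 7.100e-11 m

2. From ΔxΔp ≥ ℏ/2, the minimum momentum uncertainty is:
   Δp ≈ ℏ/(2L) = 7.427e-25 kg·m/s

3. The kinetic energy is approximately:
   KE ≈ (Δp)²/(2m) = (7.427e-25)²/(2 × 9.109e-31 kg)
   KE ≈ 3.027e-19 J = 1.889 eV

This is an order-of-magnitude estimate of the ground state energy.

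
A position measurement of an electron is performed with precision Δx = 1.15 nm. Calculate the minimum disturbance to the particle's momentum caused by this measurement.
4.585 × 10^-26 kg·m/s

The uncertainty principle implies that measuring position disturbs momentum:
ΔxΔp ≥ ℏ/2

When we measure position with precision Δx, we necessarily introduce a momentum uncertainty:
Δp ≥ ℏ/(2Δx)
Δp_min = (1.055e-34 J·s) / (2 × 1.150e-09 m)
Δp_min = 4.585e-26 kg·m/s

The more precisely we measure position, the greater the momentum disturbance.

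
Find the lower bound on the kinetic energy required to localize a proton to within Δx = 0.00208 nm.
1.199 eV

Localizing a particle requires giving it sufficient momentum uncertainty:

1. From uncertainty principle: Δp ≥ ℏ/(2Δx)
   Δp_min = (1.055e-34 J·s) / (2 × 2.080e-12 m)
   Δp_min = 2.535e-23 kg·m/s

2. This momentum uncertainty corresponds to kinetic energy:
   KE ≈ (Δp)²/(2m) = (2.535e-23)²/(2 × 1.673e-27 kg)
   KE = 1.921e-19 J = 1.199 eV

Tighter localization requires more energy.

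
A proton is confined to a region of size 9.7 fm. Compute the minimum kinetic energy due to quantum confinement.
55.133 keV

Using the uncertainty principle:

1. Position uncertainty: Δx ≈ 9.700e-15 m
2. Minimum momentum uncertainty: Δp = ℏ/(2Δx) = 5.436e-21 kg·m/s
3. Minimum kinetic energy:
   KE = (Δp)²/(2m) = (5.436e-21)²/(2 × 1.673e-27 kg)
   KE = 8.833e-15 J = 55.133 keV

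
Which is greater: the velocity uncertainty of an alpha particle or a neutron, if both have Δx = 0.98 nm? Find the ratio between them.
The neutron has the larger minimum velocity uncertainty, by a ratio of 4.0.

For both particles, Δp_min = ℏ/(2Δx) = 5.380e-26 kg·m/s (same for both).

The velocity uncertainty is Δv = Δp/m:
- alpha particle: Δv = 5.380e-26 / 6.645e-27 = 8.097e+00 m/s = 8.097 m/s
- neutron: Δv = 5.380e-26 / 1.675e-27 = 3.212e+01 m/s = 32.124 m/s

Ratio: 3.212e+01 / 8.097e+00 = 4.0

The lighter particle has larger velocity uncertainty because Δv ∝ 1/m.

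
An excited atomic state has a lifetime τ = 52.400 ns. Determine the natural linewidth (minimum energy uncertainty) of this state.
6.281 neV

Using the energy-time uncertainty principle:
ΔEΔt ≥ ℏ/2

The lifetime τ represents the time uncertainty Δt.
The natural linewidth (minimum energy uncertainty) is:

ΔE = ℏ/(2τ)
ΔE = (1.055e-34 J·s) / (2 × 5.240e-08 s)
ΔE = 1.006e-27 J = 6.281 neV

This natural linewidth limits the precision of spectroscopic measurements.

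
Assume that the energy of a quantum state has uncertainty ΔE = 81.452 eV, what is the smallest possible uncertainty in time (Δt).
4.040 as

Using the energy-time uncertainty principle:
ΔEΔt ≥ ℏ/2

The minimum uncertainty in time is:
Δt_min = ℏ/(2ΔE)
Δt_min = (1.055e-34 J·s) / (2 × 1.305e-17 J)
Δt_min = 4.040e-18 s = 4.040 as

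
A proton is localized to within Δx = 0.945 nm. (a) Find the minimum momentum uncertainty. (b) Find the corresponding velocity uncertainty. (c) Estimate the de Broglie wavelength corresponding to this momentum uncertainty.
(a) Δp_min = 5.580 × 10^-26 kg·m/s
(b) Δv_min = 33.359 m/s
(c) λ_dB = 11.875 nm

Step-by-step:

(a) From the uncertainty principle:
Δp_min = ℏ/(2Δx) = (1.055e-34 J·s)/(2 × 9.450e-10 m) = 5.580e-26 kg·m/s

(b) The velocity uncertainty:
Δv = Δp/m = (5.580e-26 kg·m/s)/(1.673e-27 kg) = 3.336e+01 m/s = 33.359 m/s

(c) The de Broglie wavelength for this momentum:
λ = h/p = (6.626e-34 J·s)/(5.580e-26 kg·m/s) = 1.188e-08 m = 11.875 nm

Note: The de Broglie wavelength is comparable to the localization size, as expected from wave-particle duality.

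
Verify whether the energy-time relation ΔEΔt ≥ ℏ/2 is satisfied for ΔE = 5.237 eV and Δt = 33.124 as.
No, it violates the uncertainty relation.

Calculate the product ΔEΔt:
ΔE = 5.237 eV = 8.391e-19 J
ΔEΔt = (8.391e-19 J) × (3.312e-17 s)
ΔEΔt = 2.779e-35 J·s

Compare to the minimum allowed value ℏ/2:
ℏ/2 = 5.273e-35 J·s

Since ΔEΔt = 2.779e-35 J·s < 5.273e-35 J·s = ℏ/2,
this violates the uncertainty relation.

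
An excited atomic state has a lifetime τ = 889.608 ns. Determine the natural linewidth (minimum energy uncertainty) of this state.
369.945 peV

Using the energy-time uncertainty principle:
ΔEΔt ≥ ℏ/2

The lifetime τ represents the time uncertainty Δt.
The natural linewidth (minimum energy uncertainty) is:

ΔE = ℏ/(2τ)
ΔE = (1.055e-34 J·s) / (2 × 8.896e-07 s)
ΔE = 5.927e-29 J = 369.945 peV

This natural linewidth limits the precision of spectroscopic measurements.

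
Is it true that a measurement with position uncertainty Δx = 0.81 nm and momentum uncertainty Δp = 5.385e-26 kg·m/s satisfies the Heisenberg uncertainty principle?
No, it violates the uncertainty principle (impossible measurement).

Calculate the product ΔxΔp:
ΔxΔp = (8.100e-10 m) × (5.385e-26 kg·m/s)
ΔxΔp = 4.362e-35 J·s

Compare to the minimum allowed value ℏ/2:
ℏ/2 = 5.273e-35 J·s

Since ΔxΔp = 4.362e-35 J·s < 5.273e-35 J·s = ℏ/2,
the measurement violates the uncertainty principle.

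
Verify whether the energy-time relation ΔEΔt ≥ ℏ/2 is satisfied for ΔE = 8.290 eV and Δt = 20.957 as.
No, it violates the uncertainty relation.

Calculate the product ΔEΔt:
ΔE = 8.290 eV = 1.328e-18 J
ΔEΔt = (1.328e-18 J) × (2.096e-17 s)
ΔEΔt = 2.784e-35 J·s

Compare to the minimum allowed value ℏ/2:
ℏ/2 = 5.273e-35 J·s

Since ΔEΔt = 2.784e-35 J·s < 5.273e-35 J·s = ℏ/2,
this violates the uncertainty relation.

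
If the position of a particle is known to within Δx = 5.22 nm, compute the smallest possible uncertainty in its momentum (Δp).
1.010 × 10^-26 kg·m/s

Using the Heisenberg uncertainty principle:
ΔxΔp ≥ ℏ/2

The minimum uncertainty in momentum is:
Δp_min = ℏ/(2Δx)
Δp_min = (1.055e-34 J·s) / (2 × 5.220e-09 m)
Δp_min = 1.010e-26 kg·m/s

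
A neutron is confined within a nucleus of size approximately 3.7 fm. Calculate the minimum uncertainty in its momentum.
1.425 × 10^-20 kg·m/s

Using the Heisenberg uncertainty principle:
ΔxΔp ≥ ℏ/2

With Δx ≈ L = 3.700e-15 m (the confinement size):
Δp_min = ℏ/(2Δx)
Δp_min = (1.055e-34 J·s) / (2 × 3.700e-15 m)
Δp_min = 1.425e-20 kg·m/s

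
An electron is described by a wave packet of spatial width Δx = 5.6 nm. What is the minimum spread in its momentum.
9.416 × 10^-27 kg·m/s

For a wave packet, the spatial width Δx and momentum spread Δp are related by the uncertainty principle:
ΔxΔp ≥ ℏ/2

The minimum momentum spread is:
Δp_min = ℏ/(2Δx)
Δp_min = (1.055e-34 J·s) / (2 × 5.600e-09 m)
Δp_min = 9.416e-27 kg·m/s

A wave packet cannot have both a well-defined position and well-defined momentum.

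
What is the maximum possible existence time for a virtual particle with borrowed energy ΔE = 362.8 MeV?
9.071 × 10^-25 s

Using the energy-time uncertainty principle:
ΔEΔt ≥ ℏ/2

For a virtual particle borrowing energy ΔE, the maximum lifetime is:
Δt_max = ℏ/(2ΔE)

Converting energy:
ΔE = 362.8 MeV = 5.813e-11 J

Δt_max = (1.055e-34 J·s) / (2 × 5.813e-11 J)
Δt_max = 9.071e-25 s = 9.071 × 10^-25 s

Virtual particles with higher borrowed energy exist for shorter times.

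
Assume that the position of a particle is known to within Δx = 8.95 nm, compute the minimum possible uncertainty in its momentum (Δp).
5.891 × 10^-27 kg·m/s

Using the Heisenberg uncertainty principle:
ΔxΔp ≥ ℏ/2

The minimum uncertainty in momentum is:
Δp_min = ℏ/(2Δx)
Δp_min = (1.055e-34 J·s) / (2 × 8.950e-09 m)
Δp_min = 5.891e-27 kg·m/s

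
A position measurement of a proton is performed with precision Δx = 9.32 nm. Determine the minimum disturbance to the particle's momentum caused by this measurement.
5.658 × 10^-27 kg·m/s

The uncertainty principle implies that measuring position disturbs momentum:
ΔxΔp ≥ ℏ/2

When we measure position with precision Δx, we necessarily introduce a momentum uncertainty:
Δp ≥ ℏ/(2Δx)
Δp_min = (1.055e-34 J·s) / (2 × 9.320e-09 m)
Δp_min = 5.658e-27 kg·m/s

The more precisely we measure position, the greater the momentum disturbance.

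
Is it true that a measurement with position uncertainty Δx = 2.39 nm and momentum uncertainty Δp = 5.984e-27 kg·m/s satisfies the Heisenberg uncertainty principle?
No, it violates the uncertainty principle (impossible measurement).

Calculate the product ΔxΔp:
ΔxΔp = (2.390e-09 m) × (5.984e-27 kg·m/s)
ΔxΔp = 1.430e-35 J·s

Compare to the minimum allowed value ℏ/2:
ℏ/2 = 5.273e-35 J·s

Since ΔxΔp = 1.430e-35 J·s < 5.273e-35 J·s = ℏ/2,
the measurement violates the uncertainty principle.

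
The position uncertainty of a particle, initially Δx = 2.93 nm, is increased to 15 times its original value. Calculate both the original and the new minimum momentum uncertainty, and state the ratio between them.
Original Δp_min = 1.800 × 10^-26 kg·m/s; new Δp'_min = 1.200 × 10^-27 kg·m/s; ratio Δp'_min/Δp_min = 1/15.

From the uncertainty principle ΔxΔp ≥ ℏ/2, the minimum momentum uncertainty is Δp_min = ℏ/(2Δx).

Original (Δx = 2.93 nm = 2.930e-09 m):
Δp_min = (1.055e-34 J·s)/(2 × 2.930e-09 m) = 1.800e-26 kg·m/s

When Δx → 15Δx:
Δp'_min = ℏ/(2 × 15Δx) = (1/15) × ℏ/(2Δx) = (1/15) × Δp_min
Δp'_min = 1/15 × 1.800e-26 kg·m/s = 1.200e-27 kg·m/s

Since Δp_min ∝ 1/Δx, when Δx is increased to 15 times its original value, Δp_min decreases to 1/15 of its original value.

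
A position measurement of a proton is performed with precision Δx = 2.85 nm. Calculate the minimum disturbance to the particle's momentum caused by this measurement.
1.850 × 10^-26 kg·m/s

The uncertainty principle implies that measuring position disturbs momentum:
ΔxΔp ≥ ℏ/2

When we measure position with precision Δx, we necessarily introduce a momentum uncertainty:
Δp ≥ ℏ/(2Δx)
Δp_min = (1.055e-34 J·s) / (2 × 2.850e-09 m)
Δp_min = 1.850e-26 kg·m/s

The more precisely we measure position, the greater the momentum disturbance.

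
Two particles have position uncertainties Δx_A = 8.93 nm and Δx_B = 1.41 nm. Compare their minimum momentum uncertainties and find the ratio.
Particle B has the larger minimum momentum uncertainty, by a factor of 6.33.

For each particle, the minimum momentum uncertainty is Δp_min = ℏ/(2Δx):

Particle A: Δp_A = ℏ/(2×8.930e-09 m) = 5.905e-27 kg·m/s
Particle B: Δp_B = ℏ/(2×1.410e-09 m) = 3.740e-26 kg·m/s

Ratio: Δp_B/Δp_A = 6.33

Since Δp_min ∝ 1/Δx, the particle with smaller position uncertainty (B) has larger momentum uncertainty.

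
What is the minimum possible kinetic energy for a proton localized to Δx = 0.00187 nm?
1.483 eV

Localizing a particle requires giving it sufficient momentum uncertainty:

1. From uncertainty principle: Δp ≥ ℏ/(2Δx)
   Δp_min = (1.055e-34 J·s) / (2 × 1.870e-12 m)
   Δp_min = 2.820e-23 kg·m/s

2. This momentum uncertainty corresponds to kinetic energy:
   KE ≈ (Δp)²/(2m) = (2.820e-23)²/(2 × 1.673e-27 kg)
   KE = 2.377e-19 J = 1.483 eV

Tighter localization requires more energy.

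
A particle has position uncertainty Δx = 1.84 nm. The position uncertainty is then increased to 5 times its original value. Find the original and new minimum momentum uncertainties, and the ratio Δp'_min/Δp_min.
Original Δp_min = 2.866 × 10^-26 kg·m/s; new Δp'_min = 5.731 × 10^-27 kg·m/s; ratio Δp'_min/Δp_min = 1/5.

From the uncertainty principle ΔxΔp ≥ ℏ/2, the minimum momentum uncertainty is Δp_min = ℏ/(2Δx).

Original (Δx = 1.84 nm = 1.840e-09 m):
Δp_min = (1.055e-34 J·s)/(2 × 1.840e-09 m) = 2.866e-26 kg·m/s

When Δx → 5Δx:
Δp'_min = ℏ/(2 × 5Δx) = (1/5) × ℏ/(2Δx) = (1/5) × Δp_min
Δp'_min = 1/5 × 2.866e-26 kg·m/s = 5.731e-27 kg·m/s

Since Δp_min ∝ 1/Δx, when Δx is increased to 5 times its original value, Δp_min decreases to 1/5 of its original value.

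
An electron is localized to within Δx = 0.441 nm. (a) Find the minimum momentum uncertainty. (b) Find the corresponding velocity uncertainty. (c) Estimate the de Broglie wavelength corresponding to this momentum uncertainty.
(a) Δp_min = 1.196 × 10^-25 kg·m/s
(b) Δv_min = 131.256 km/s
(c) λ_dB = 5.542 nm

Step-by-step:

(a) From the uncertainty principle:
Δp_min = ℏ/(2Δx) = (1.055e-34 J·s)/(2 × 4.410e-10 m) = 1.196e-25 kg·m/s

(b) The velocity uncertainty:
Δv = Δp/m = (1.196e-25 kg·m/s)/(9.109e-31 kg) = 1.313e+05 m/s = 131.256 km/s

(c) The de Broglie wavelength for this momentum:
λ = h/p = (6.626e-34 J·s)/(1.196e-25 kg·m/s) = 5.542e-09 m = 5.542 nm

Note: The de Broglie wavelength is comparable to the localization size, as expected from wave-particle duality.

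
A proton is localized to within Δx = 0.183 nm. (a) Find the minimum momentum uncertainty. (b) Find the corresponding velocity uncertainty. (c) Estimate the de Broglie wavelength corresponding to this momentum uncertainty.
(a) Δp_min = 2.881 × 10^-25 kg·m/s
(b) Δv_min = 172.265 m/s
(c) λ_dB = 2.300 nm

Step-by-step:

(a) From the uncertainty principle:
Δp_min = ℏ/(2Δx) = (1.055e-34 J·s)/(2 × 1.830e-10 m) = 2.881e-25 kg·m/s

(b) The velocity uncertainty:
Δv = Δp/m = (2.881e-25 kg·m/s)/(1.673e-27 kg) = 1.723e+02 m/s = 172.265 m/s

(c) The de Broglie wavelength for this momentum:
λ = h/p = (6.626e-34 J·s)/(2.881e-25 kg·m/s) = 2.300e-09 m = 2.300 nm

Note: The de Broglie wavelength is comparable to the localization size, as expected from wave-particle duality.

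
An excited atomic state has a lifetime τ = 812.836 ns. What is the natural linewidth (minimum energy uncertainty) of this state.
404.886 peV

Using the energy-time uncertainty principle:
ΔEΔt ≥ ℏ/2

The lifetime τ represents the time uncertainty Δt.
The natural linewidth (minimum energy uncertainty) is:

ΔE = ℏ/(2τ)
ΔE = (1.055e-34 J·s) / (2 × 8.128e-07 s)
ΔE = 6.487e-29 J = 404.886 peV

This natural linewidth limits the precision of spectroscopic measurements.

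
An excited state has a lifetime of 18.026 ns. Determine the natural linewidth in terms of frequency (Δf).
4.415 MHz

Using the energy-time uncertainty principle and E = hf:
ΔEΔt ≥ ℏ/2
hΔf·Δt ≥ ℏ/2

The minimum frequency uncertainty is:
Δf = ℏ/(2hτ) = 1/(4πτ)
Δf = 1/(4π × 1.803e-08 s)
Δf = 4.415e+06 Hz = 4.415 MHz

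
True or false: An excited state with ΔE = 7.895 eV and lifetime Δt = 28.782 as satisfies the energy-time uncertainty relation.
No, it violates the uncertainty relation.

Calculate the product ΔEΔt:
ΔE = 7.895 eV = 1.265e-18 J
ΔEΔt = (1.265e-18 J) × (2.878e-17 s)
ΔEΔt = 3.641e-35 J·s

Compare to the minimum allowed value ℏ/2:
ℏ/2 = 5.273e-35 J·s

Since ΔEΔt = 3.641e-35 J·s < 5.273e-35 J·s = ℏ/2,
this violates the uncertainty relation.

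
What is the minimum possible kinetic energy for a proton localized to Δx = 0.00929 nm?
60.107 meV

Localizing a particle requires giving it sufficient momentum uncertainty:

1. From uncertainty principle: Δp ≥ ℏ/(2Δx)
   Δp_min = (1.055e-34 J·s) / (2 × 9.290e-12 m)
   Δp_min = 5.676e-24 kg·m/s

2. This momentum uncertainty corresponds to kinetic energy:
   KE ≈ (Δp)²/(2m) = (5.676e-24)²/(2 × 1.673e-27 kg)
   KE = 9.630e-21 J = 60.107 meV

Tighter localization requires more energy.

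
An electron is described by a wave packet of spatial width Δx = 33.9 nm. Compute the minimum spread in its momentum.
1.555 × 10^-27 kg·m/s

For a wave packet, the spatial width Δx and momentum spread Δp are related by the uncertainty principle:
ΔxΔp ≥ ℏ/2

The minimum momentum spread is:
Δp_min = ℏ/(2Δx)
Δp_min = (1.055e-34 J·s) / (2 × 3.390e-08 m)
Δp_min = 1.555e-27 kg·m/s

A wave packet cannot have both a well-defined position and well-defined momentum.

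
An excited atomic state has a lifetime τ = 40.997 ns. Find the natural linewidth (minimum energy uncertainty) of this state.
8.028 neV

Using the energy-time uncertainty principle:
ΔEΔt ≥ ℏ/2

The lifetime τ represents the time uncertainty Δt.
The natural linewidth (minimum energy uncertainty) is:

ΔE = ℏ/(2τ)
ΔE = (1.055e-34 J·s) / (2 × 4.100e-08 s)
ΔE = 1.286e-27 J = 8.028 neV

This natural linewidth limits the precision of spectroscopic measurements.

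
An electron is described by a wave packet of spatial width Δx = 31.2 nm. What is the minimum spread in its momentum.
1.690 × 10^-27 kg·m/s

For a wave packet, the spatial width Δx and momentum spread Δp are related by the uncertainty principle:
ΔxΔp ≥ ℏ/2

The minimum momentum spread is:
Δp_min = ℏ/(2Δx)
Δp_min = (1.055e-34 J·s) / (2 × 3.120e-08 m)
Δp_min = 1.690e-27 kg·m/s

A wave packet cannot have both a well-defined position and well-defined momentum.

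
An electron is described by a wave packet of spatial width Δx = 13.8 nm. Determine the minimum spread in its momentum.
3.821 × 10^-27 kg·m/s

For a wave packet, the spatial width Δx and momentum spread Δp are related by the uncertainty principle:
ΔxΔp ≥ ℏ/2

The minimum momentum spread is:
Δp_min = ℏ/(2Δx)
Δp_min = (1.055e-34 J·s) / (2 × 1.380e-08 m)
Δp_min = 3.821e-27 kg·m/s

A wave packet cannot have both a well-defined position and well-defined momentum.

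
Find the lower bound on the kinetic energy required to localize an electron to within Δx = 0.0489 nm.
3.983 eV

Localizing a particle requires giving it sufficient momentum uncertainty:

1. From uncertainty principle: Δp ≥ ℏ/(2Δx)
   Δp_min = (1.055e-34 J·s) / (2 × 4.890e-11 m)
   Δp_min = 1.078e-24 kg·m/s

2. This momentum uncertainty corresponds to kinetic energy:
   KE ≈ (Δp)²/(2m) = (1.078e-24)²/(2 × 9.109e-31 kg)
   KE = 6.382e-19 J = 3.983 eV

Tighter localization requires more energy.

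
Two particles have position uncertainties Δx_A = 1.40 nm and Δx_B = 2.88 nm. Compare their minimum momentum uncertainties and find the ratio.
Particle A has the larger minimum momentum uncertainty, by a factor of 2.06.

For each particle, the minimum momentum uncertainty is Δp_min = ℏ/(2Δx):

Particle A: Δp_A = ℏ/(2×1.400e-09 m) = 3.766e-26 kg·m/s
Particle B: Δp_B = ℏ/(2×2.880e-09 m) = 1.831e-26 kg·m/s

Ratio: Δp_A/Δp_B = 2.06

Since Δp_min ∝ 1/Δx, the particle with smaller position uncertainty (A) has larger momentum uncertainty.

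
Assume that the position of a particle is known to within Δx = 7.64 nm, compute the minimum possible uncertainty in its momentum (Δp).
6.902 × 10^-27 kg·m/s

Using the Heisenberg uncertainty principle:
ΔxΔp ≥ ℏ/2

The minimum uncertainty in momentum is:
Δp_min = ℏ/(2Δx)
Δp_min = (1.055e-34 J·s) / (2 × 7.640e-09 m)
Δp_min = 6.902e-27 kg·m/s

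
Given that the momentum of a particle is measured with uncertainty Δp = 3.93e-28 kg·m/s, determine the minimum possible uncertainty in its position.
134.169 nm

Using the Heisenberg uncertainty principle:
ΔxΔp ≥ ℏ/2

The minimum uncertainty in position is:
Δx_min = ℏ/(2Δp)
Δx_min = (1.055e-34 J·s) / (2 × 3.930e-28 kg·m/s)
Δx_min = 1.342e-07 m = 134.169 nm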